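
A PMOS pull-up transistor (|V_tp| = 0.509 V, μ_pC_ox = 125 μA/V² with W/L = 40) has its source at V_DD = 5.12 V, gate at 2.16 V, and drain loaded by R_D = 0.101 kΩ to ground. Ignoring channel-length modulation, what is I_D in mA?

V_SG = V_DD − V_G = 5.12 − 2.16 = 2.96 V, so V_ov = 2.96 − 0.509 = 2.45 V.
k_p = μ_pC_ox · (W/L) = 5 mA/V².
Assume saturation: I_D = ½ k_p V_ov² = 0.5 × 5 × 2.45² = 15 mA, giving V_SD = V_DD − I_D R_D = 5.12 − 15 × 0.101 = 3.6 V.
V_SD = 3.6 V ≥ V_ov = 2.45 V, confirming saturation.

I_D = 15.0 mA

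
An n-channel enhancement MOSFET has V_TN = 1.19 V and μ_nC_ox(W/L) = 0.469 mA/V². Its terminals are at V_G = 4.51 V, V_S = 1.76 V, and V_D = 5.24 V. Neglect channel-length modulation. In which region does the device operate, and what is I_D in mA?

V_GS = V_G − V_S = 4.51 − 1.76 = 2.75 V; V_DS = V_D − V_S = 5.24 − 1.76 = 3.48 V.
V_ov = V_GS − V_TN = 2.75 − 1.19 = 1.56 V.
Since V_DS = 3.48 V ≥ V_ov = 1.56 V, the device is in saturation.
I_D = ½ k_n V_ov² = 0.5 × 0.469 × 1.56² = 0.571 mA.

Saturation; I_D = 0.571 mA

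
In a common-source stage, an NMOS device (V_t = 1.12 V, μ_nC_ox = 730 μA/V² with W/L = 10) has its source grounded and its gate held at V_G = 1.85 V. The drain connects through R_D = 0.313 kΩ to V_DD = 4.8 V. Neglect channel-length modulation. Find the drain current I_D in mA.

I_D = 1.95 mA

V_GS = V_G = 1.85 V, so V_ov = 1.85 − 1.12 = 0.73 V.
k_n = μ_nC_ox · (W/L) = 7.3 mA/V².
Assume saturation: I_D = ½ k_n V_ov² = 0.5 × 7.3 × 0.73² = 1.95 mA, giving V_DS = V_DD − I_D R_D = 4.8 − 1.95 × 0.313 = 4.19 V.
V_DS = 4.19 V ≥ V_ov = 0.73 V, confirming saturation.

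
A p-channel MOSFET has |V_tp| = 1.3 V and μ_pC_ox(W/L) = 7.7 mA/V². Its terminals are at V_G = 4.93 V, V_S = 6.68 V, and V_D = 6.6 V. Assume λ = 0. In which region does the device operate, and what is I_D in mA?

V_SG = V_S − V_G = 6.68 − 4.93 = 1.75 V; V_SD = V_S − V_D = 6.68 − 6.6 = 0.08 V.
V_ov = V_SG − |V_tp| = 1.75 − 1.3 = 0.45 V.
Since V_SD = 0.08 V < V_ov = 0.45 V, the device is in the triode region.
I_D = k_p [V_ov · V_SD − ½ V_SD²] = 7.7 × [0.45 × 0.08 − 0.5 × 0.08²] = 0.253 mA.

Triode; I_D = 0.253 mA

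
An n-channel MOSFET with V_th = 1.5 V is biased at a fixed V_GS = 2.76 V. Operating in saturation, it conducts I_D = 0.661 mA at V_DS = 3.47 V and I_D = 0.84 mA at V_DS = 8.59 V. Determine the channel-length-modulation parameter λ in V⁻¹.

λ = 0.0648 V⁻¹

With V_GS fixed, I_D ∝ (1 + λ V_DS) in saturation, so I_D2/I_D1 = (1 + λ V_DS2)/(1 + λ V_DS1).
0.84/0.661 = 1.271 = (1 + 8.59 λ)/(1 + 3.47 λ).
Solving: λ (I_D1 V_DS2 − I_D2 V_DS1) = I_D2 − I_D1, so λ = (0.84 − 0.661) / (0.661 × 8.59 − 0.84 × 3.47) = 0.179 / 2.76 = 0.0648 V⁻¹.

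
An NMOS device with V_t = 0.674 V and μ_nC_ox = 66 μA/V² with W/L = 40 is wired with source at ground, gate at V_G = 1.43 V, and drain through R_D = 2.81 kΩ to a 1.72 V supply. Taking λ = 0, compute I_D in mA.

V_GS = V_G = 1.43 V, so V_ov = 1.43 − 0.674 = 0.756 V.
k_n = μ_nC_ox · (W/L) = 2.64 mA/V².
Assume saturation: I_D = ½ k_n V_ov² = 0.5 × 2.64 × 0.756² = 0.754 mA, giving V_DS = V_DD − I_D R_D = 1.72 − 0.754 × 2.81 = -0.4 V.
But -0.4 V < V_ov = 0.756 V, so the device is actually in triode.
In triode I_D = k_n[V_ov V_DS − ½ V_DS²] and I_D = (V_DD − V_DS)/R_D. Equating: 3.71 V_DS² − 6.608 V_DS + 1.72 = 0, giving V_DS = 0.317 V (the root below V_ov).
I_D = (1.72 − 0.317) / 2.81 = 0.499 mA.

I_D = 0.499 mA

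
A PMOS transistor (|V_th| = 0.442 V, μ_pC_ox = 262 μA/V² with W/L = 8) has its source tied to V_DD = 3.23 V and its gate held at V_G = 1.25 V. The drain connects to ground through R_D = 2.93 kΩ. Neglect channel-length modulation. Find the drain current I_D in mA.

V_SG = V_DD − V_G = 3.23 − 1.25 = 1.98 V, so V_ov = 1.98 − 0.442 = 1.54 V.
k_p = μ_pC_ox · (W/L) = 2.096 mA/V².
Assume saturation: I_D = ½ k_p V_ov² = 0.5 × 2.096 × 1.54² = 2.48 mA, giving V_SD = V_DD − I_D R_D = 3.23 − 2.48 × 2.93 = -4.03 V.
But -4.03 V < V_ov = 1.54 V, so the device is actually in triode.
In triode I_D = k_p[V_ov V_SD − ½ V_SD²] and I_D = (V_DD − V_SD)/R_D. Equating: 3.07 V_SD² − 10.45 V_SD + 3.23 = 0, giving V_SD = 0.344 V (the root below V_ov).
I_D = (3.23 − 0.344) / 2.93 = 0.985 mA.

I_D = 0.985 mA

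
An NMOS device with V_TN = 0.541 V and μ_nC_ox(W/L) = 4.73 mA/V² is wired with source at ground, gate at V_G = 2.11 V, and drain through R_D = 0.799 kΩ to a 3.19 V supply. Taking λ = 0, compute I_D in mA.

I_D = 3.32 mA

V_GS = V_G = 2.11 V, so V_ov = 2.11 − 0.541 = 1.57 V.
Assume saturation: I_D = ½ k_n V_ov² = 0.5 × 4.73 × 1.57² = 5.82 mA, giving V_DS = V_DD − I_D R_D = 3.19 − 5.82 × 0.799 = -1.46 V.
But -1.46 V < V_ov = 1.57 V, so the device is actually in triode.
In triode I_D = k_n[V_ov V_DS − ½ V_DS²] and I_D = (V_DD − V_DS)/R_D. Equating: 1.89 V_DS² − 6.93 V_DS + 3.19 = 0, giving V_DS = 0.54 V (the root below V_ov).
I_D = (3.19 − 0.54) / 0.799 = 3.32 mA.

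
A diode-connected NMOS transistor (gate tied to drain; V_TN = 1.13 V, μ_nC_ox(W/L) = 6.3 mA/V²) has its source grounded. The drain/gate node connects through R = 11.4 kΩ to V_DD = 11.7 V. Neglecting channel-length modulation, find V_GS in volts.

V_GS = 1.66 V

With gate tied to drain, V_GS = V_DS ≥ V_GS − V_TN, so the device is in saturation.
KCL at the drain: ½ k_n (V_GS − V_TN)² = (V_DD − V_GS)/R.
Let x = V_GS − 1.13. Then 35.9 x² + x − 10.57 = 0, giving x = 0.529 V (positive root), so V_GS = 1.66 V.
I_D = (V_DD − V_GS)/R = (11.7 − 1.66) / 11.4 = 0.881 mA.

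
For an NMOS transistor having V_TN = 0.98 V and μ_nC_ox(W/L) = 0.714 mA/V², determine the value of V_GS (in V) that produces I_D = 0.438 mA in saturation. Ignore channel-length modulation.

In saturation I_D = ½ k_n (V_GS − V_TN)², so V_GS − V_TN = √(2 I_D / k_n) = √(2 × 0.438 / 0.714) = 1.11 V.
V_GS = 0.98 + 1.11 = 2.09 V.

V_GS = 2.09 V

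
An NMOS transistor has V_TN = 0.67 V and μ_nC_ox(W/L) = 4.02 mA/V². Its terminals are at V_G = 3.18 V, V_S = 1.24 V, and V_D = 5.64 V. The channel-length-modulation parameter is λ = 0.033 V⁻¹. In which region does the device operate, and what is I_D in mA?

Saturation; I_D = 3.71 mA

V_GS = V_G − V_S = 3.18 − 1.24 = 1.94 V; V_DS = V_D − V_S = 5.64 − 1.24 = 4.4 V.
V_ov = V_GS − V_TN = 1.94 − 0.67 = 1.27 V.
Since V_DS = 4.4 V ≥ V_ov = 1.27 V, the device is in saturation.
I_D = ½ k_n V_ov² (1 + λ V_DS) = 0.5 × 4.02 × 1.27² × (1 + 0.033 × 4.4) = 3.71 mA.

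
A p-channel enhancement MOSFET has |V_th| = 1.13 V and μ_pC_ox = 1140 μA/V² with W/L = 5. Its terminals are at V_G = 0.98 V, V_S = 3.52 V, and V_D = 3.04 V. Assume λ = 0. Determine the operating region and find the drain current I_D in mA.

V_SG = V_S − V_G = 3.52 − 0.98 = 2.54 V; V_SD = V_S − V_D = 3.52 − 3.04 = 0.48 V.
k_p = μ_pC_ox · (W/L) = 5.7 mA/V².
V_ov = V_SG − |V_th| = 2.54 − 1.13 = 1.41 V.
Since V_SD = 0.48 V < V_ov = 1.41 V, the device is in the triode region.
I_D = k_p [V_ov · V_SD − ½ V_SD²] = 5.7 × [1.41 × 0.48 − 0.5 × 0.48²] = 3.2 mA.

Triode; I_D = 3.20 mA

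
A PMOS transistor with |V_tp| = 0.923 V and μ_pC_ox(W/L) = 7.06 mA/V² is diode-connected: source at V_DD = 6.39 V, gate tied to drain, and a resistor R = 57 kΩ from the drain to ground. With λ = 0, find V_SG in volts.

V_SG = 1.09 V

With gate tied to drain, V_SG = V_SD ≥ V_SG − |V_tp|, so the device is in saturation.
KCL at the drain: ½ k_p (V_SG − |V_tp|)² = (V_DD − V_SG)/R.
Let x = V_SG − 0.923. Then 201 x² + x − 5.467 = 0, giving x = 0.162 V (positive root), so V_SG = 1.09 V.
I_D = (V_DD − V_SG)/R = (6.39 − 1.09) / 57 = 0.0931 mA.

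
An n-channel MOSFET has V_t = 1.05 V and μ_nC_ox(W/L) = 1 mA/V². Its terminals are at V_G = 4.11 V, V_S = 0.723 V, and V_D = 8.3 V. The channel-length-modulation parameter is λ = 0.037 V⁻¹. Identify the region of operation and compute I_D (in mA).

V_GS = V_G − V_S = 4.11 − 0.723 = 3.39 V; V_DS = V_D − V_S = 8.3 − 0.723 = 7.58 V.
V_ov = V_GS − V_t = 3.39 − 1.05 = 2.34 V.
Since V_DS = 7.58 V ≥ V_ov = 2.34 V, the device is in saturation.
I_D = ½ k_n V_ov² (1 + λ V_DS) = 0.5 × 1 × 2.34² × (1 + 0.037 × 7.58) = 3.5 mA.

Saturation; I_D = 3.50 mA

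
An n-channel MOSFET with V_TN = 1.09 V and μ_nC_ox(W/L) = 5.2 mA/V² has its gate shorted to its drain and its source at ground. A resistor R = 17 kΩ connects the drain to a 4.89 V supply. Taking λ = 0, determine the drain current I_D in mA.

With gate tied to drain, V_GS = V_DS ≥ V_GS − V_TN, so the device is in saturation.
KCL at the drain: ½ k_n (V_GS − V_TN)² = (V_DD − V_GS)/R.
Let x = V_GS − 1.09. Then 44.2 x² + x − 3.8 = 0, giving x = 0.282 V (positive root), so V_GS = 1.37 V.
I_D = (V_DD − V_GS)/R = (4.89 − 1.37) / 17 = 0.207 mA.

I_D = 0.207 mA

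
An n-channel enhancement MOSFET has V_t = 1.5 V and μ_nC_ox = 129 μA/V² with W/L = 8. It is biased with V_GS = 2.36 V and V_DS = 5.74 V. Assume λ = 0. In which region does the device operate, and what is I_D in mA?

k_n = μ_nC_ox · (W/L) = 1.032 mA/V².
V_ov = V_GS − V_t = 2.36 − 1.5 = 0.86 V.
Since V_DS = 5.74 V ≥ V_ov = 0.86 V, the device is in saturation.
I_D = ½ k_n V_ov² = 0.5 × 1.032 × 0.86² = 0.382 mA.

Saturation; I_D = 0.382 mA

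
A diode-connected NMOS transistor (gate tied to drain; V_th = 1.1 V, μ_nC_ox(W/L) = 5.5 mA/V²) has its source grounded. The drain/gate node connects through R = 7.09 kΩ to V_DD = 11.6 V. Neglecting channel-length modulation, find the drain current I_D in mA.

I_D = 1.38 mA

With gate tied to drain, V_GS = V_DS ≥ V_GS − V_th, so the device is in saturation.
KCL at the drain: ½ k_n (V_GS − V_th)² = (V_DD − V_GS)/R.
Let x = V_GS − 1.1. Then 19.5 x² + x − 10.5 = 0, giving x = 0.709 V (positive root), so V_GS = 1.81 V.
I_D = (V_DD − V_GS)/R = (11.6 − 1.81) / 7.09 = 1.38 mA.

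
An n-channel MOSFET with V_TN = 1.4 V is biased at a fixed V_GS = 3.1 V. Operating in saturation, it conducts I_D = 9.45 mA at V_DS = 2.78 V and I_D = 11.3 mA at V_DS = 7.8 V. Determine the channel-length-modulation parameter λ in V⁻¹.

With V_GS fixed, I_D ∝ (1 + λ V_DS) in saturation, so I_D2/I_D1 = (1 + λ V_DS2)/(1 + λ V_DS1).
11.3/9.45 = 1.196 = (1 + 7.8 λ)/(1 + 2.78 λ).
Solving: λ (I_D1 V_DS2 − I_D2 V_DS1) = I_D2 − I_D1, so λ = (11.3 − 9.45) / (9.45 × 7.8 − 11.3 × 2.78) = 1.85 / 42.3 = 0.0437 V⁻¹.

λ = 0.0437 V⁻¹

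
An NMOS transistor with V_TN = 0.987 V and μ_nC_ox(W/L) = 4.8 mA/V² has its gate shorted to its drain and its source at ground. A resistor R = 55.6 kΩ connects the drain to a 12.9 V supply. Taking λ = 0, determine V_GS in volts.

With gate tied to drain, V_GS = V_DS ≥ V_GS − V_TN, so the device is in saturation.
KCL at the drain: ½ k_n (V_GS − V_TN)² = (V_DD − V_GS)/R.
Let x = V_GS − 0.987. Then 133 x² + x − 11.91 = 0, giving x = 0.295 V (positive root), so V_GS = 1.28 V.
I_D = (V_DD − V_GS)/R = (12.9 − 1.28) / 55.6 = 0.209 mA.

V_GS = 1.28 V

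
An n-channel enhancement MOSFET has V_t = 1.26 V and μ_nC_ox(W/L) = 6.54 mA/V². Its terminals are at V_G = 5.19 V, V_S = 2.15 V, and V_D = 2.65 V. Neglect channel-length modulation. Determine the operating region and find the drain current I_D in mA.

V_GS = V_G − V_S = 5.19 − 2.15 = 3.04 V; V_DS = V_D − V_S = 2.65 − 2.15 = 0.5 V.
V_ov = V_GS − V_t = 3.04 − 1.26 = 1.78 V.
Since V_DS = 0.5 V < V_ov = 1.78 V, the device is in the triode region.
I_D = k_n [V_ov · V_DS − ½ V_DS²] = 6.54 × [1.78 × 0.5 − 0.5 × 0.5²] = 5 mA.

Triode; I_D = 5.00 mA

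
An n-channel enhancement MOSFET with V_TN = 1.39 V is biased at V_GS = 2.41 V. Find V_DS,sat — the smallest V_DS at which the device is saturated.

V_DS,sat = 1.02 V

The boundary between triode and saturation is V_DS = V_GS − V_TN = V_ov.
V_ov = 2.41 − 1.39 = 1.02 V.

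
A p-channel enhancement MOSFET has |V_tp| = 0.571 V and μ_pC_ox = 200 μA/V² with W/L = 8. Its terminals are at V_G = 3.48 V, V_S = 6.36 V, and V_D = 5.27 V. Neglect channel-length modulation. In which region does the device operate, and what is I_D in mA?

Triode; I_D = 3.08 mA

V_SG = V_S − V_G = 6.36 − 3.48 = 2.88 V; V_SD = V_S − V_D = 6.36 − 5.27 = 1.09 V.
k_p = μ_pC_ox · (W/L) = 1.6 mA/V².
V_ov = V_SG − |V_tp| = 2.88 − 0.571 = 2.31 V.
Since V_SD = 1.09 V < V_ov = 2.31 V, the device is in the triode region.
I_D = k_p [V_ov · V_SD − ½ V_SD²] = 1.6 × [2.31 × 1.09 − 0.5 × 1.09²] = 3.08 mA.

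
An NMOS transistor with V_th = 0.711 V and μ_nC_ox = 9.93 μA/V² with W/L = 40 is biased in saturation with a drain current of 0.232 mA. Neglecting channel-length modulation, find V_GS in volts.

V_GS = 1.79 V

k_n = μ_nC_ox · (W/L) = 0.3972 mA/V².
In saturation I_D = ½ k_n (V_GS − V_th)², so V_GS − V_th = √(2 I_D / k_n) = √(2 × 0.232 / 0.3972) = 1.08 V.
V_GS = 0.711 + 1.08 = 1.79 V.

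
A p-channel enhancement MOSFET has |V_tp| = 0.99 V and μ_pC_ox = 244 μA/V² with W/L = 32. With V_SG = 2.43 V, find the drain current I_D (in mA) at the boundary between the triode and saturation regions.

At the boundary V_SD = V_ov = V_SG − |V_tp| = 2.43 − 0.99 = 1.44 V.
k_p = μ_pC_ox · (W/L) = 7.808 mA/V².
I_D = ½ k_p V_ov² = 0.5 × 7.808 × 1.44² = 8.1 mA.

I_D = 8.10 mA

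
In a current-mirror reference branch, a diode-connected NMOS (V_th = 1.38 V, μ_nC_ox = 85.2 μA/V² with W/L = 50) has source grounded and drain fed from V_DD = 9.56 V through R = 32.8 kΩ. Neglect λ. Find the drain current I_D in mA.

With gate tied to drain, V_GS = V_DS ≥ V_GS − V_th, so the device is in saturation.
k_n = μ_nC_ox · (W/L) = 4.26 mA/V².
KCL at the drain: ½ k_n (V_GS − V_th)² = (V_DD − V_GS)/R.
Let x = V_GS − 1.38. Then 69.9 x² + x − 8.18 = 0, giving x = 0.335 V (positive root), so V_GS = 1.72 V.
I_D = (V_DD − V_GS)/R = (9.56 − 1.72) / 32.8 = 0.239 mA.

I_D = 0.239 mA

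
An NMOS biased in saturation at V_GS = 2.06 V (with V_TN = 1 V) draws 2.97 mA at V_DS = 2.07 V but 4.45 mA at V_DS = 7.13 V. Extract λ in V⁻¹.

With V_GS fixed, I_D ∝ (1 + λ V_DS) in saturation, so I_D2/I_D1 = (1 + λ V_DS2)/(1 + λ V_DS1).
4.45/2.97 = 1.498 = (1 + 7.13 λ)/(1 + 2.07 λ).
Solving: λ (I_D1 V_DS2 − I_D2 V_DS1) = I_D2 − I_D1, so λ = (4.45 − 2.97) / (2.97 × 7.13 − 4.45 × 2.07) = 1.48 / 12 = 0.124 V⁻¹.

λ = 0.124 V⁻¹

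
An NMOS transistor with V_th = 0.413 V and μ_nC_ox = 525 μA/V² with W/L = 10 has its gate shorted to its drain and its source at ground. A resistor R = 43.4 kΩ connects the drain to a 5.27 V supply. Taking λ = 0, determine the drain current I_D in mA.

With gate tied to drain, V_GS = V_DS ≥ V_GS − V_th, so the device is in saturation.
k_n = μ_nC_ox · (W/L) = 5.25 mA/V².
KCL at the drain: ½ k_n (V_GS − V_th)² = (V_DD − V_GS)/R.
Let x = V_GS − 0.413. Then 114 x² + x − 4.857 = 0, giving x = 0.202 V (positive root), so V_GS = 0.615 V.
I_D = (V_DD − V_GS)/R = (5.27 − 0.615) / 43.4 = 0.107 mA.

I_D = 0.107 mA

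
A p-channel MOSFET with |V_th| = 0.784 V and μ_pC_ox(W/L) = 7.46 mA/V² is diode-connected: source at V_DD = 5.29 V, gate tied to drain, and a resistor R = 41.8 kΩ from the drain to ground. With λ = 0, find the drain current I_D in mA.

I_D = 0.104 mA

With gate tied to drain, V_SG = V_SD ≥ V_SG − |V_th|, so the device is in saturation.
KCL at the drain: ½ k_p (V_SG − |V_th|)² = (V_DD − V_SG)/R.
Let x = V_SG − 0.784. Then 156 x² + x − 4.506 = 0, giving x = 0.167 V (positive root), so V_SG = 0.951 V.
I_D = (V_DD − V_SG)/R = (5.29 − 0.951) / 41.8 = 0.104 mA.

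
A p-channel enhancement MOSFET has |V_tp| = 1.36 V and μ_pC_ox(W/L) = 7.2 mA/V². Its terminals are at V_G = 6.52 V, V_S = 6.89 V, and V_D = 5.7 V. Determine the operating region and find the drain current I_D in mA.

V_SG = V_S − V_G = 6.89 − 6.52 = 0.37 V; V_SD = V_S − V_D = 6.89 − 5.7 = 1.19 V.
V_SG = 0.37 V < |V_tp| = 1.36 V, so the transistor is in cutoff.

Cutoff; I_D = 0 mA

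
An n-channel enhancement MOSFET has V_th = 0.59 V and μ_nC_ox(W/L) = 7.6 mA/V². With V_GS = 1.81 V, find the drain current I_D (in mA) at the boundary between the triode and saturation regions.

At the boundary V_DS = V_ov = V_GS − V_th = 1.81 − 0.59 = 1.22 V.
I_D = ½ k_n V_ov² = 0.5 × 7.6 × 1.22² = 5.66 mA.

I_D = 5.66 mA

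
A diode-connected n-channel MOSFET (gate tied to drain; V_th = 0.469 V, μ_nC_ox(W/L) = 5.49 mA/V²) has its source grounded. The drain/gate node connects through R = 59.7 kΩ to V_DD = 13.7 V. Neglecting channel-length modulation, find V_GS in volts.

With gate tied to drain, V_GS = V_DS ≥ V_GS − V_th, so the device is in saturation.
KCL at the drain: ½ k_n (V_GS − V_th)² = (V_DD − V_GS)/R.
Let x = V_GS − 0.469. Then 164 x² + x − 13.23 = 0, giving x = 0.281 V (positive root), so V_GS = 0.75 V.
I_D = (V_DD − V_GS)/R = (13.7 − 0.75) / 59.7 = 0.217 mA.

V_GS = 0.750 V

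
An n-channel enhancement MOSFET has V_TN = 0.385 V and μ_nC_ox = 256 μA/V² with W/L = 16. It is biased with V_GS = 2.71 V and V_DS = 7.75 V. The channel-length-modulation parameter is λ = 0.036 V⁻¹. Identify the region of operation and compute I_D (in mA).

k_n = μ_nC_ox · (W/L) = 4.096 mA/V².
V_ov = V_GS − V_TN = 2.71 − 0.385 = 2.33 V.
Since V_DS = 7.75 V ≥ V_ov = 2.33 V, the device is in saturation.
I_D = ½ k_n V_ov² (1 + λ V_DS) = 0.5 × 4.096 × 2.33² × (1 + 0.036 × 7.75) = 14.2 mA.

Saturation; I_D = 14.2 mA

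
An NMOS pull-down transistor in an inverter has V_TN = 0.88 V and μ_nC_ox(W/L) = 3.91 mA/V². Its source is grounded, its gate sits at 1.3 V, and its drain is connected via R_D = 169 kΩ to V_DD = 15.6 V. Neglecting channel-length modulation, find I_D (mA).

I_D = 0.0920 mA

V_GS = V_G = 1.3 V, so V_ov = 1.3 − 0.88 = 0.42 V.
Assume saturation: I_D = ½ k_n V_ov² = 0.5 × 3.91 × 0.42² = 0.345 mA, giving V_DS = V_DD − I_D R_D = 15.6 − 0.345 × 169 = -42.7 V.
But -42.7 V < V_ov = 0.42 V, so the device is actually in triode.
In triode I_D = k_n[V_ov V_DS − ½ V_DS²] and I_D = (V_DD − V_DS)/R_D. Equating: 330 V_DS² − 278.5 V_DS + 15.6 = 0, giving V_DS = 0.0603 V (the root below V_ov).
I_D = (15.6 − 0.0603) / 169 = 0.092 mA.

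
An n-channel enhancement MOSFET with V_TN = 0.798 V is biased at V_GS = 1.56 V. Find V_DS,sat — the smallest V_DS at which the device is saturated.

The boundary between triode and saturation is V_DS = V_GS − V_TN = V_ov.
V_ov = 1.56 − 0.798 = 0.762 V.

V_DS,sat = 0.762 V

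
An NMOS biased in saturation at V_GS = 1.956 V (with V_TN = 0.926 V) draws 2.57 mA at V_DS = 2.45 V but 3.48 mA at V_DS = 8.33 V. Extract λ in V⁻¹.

With V_GS fixed, I_D ∝ (1 + λ V_DS) in saturation, so I_D2/I_D1 = (1 + λ V_DS2)/(1 + λ V_DS1).
3.48/2.57 = 1.354 = (1 + 8.33 λ)/(1 + 2.45 λ).
Solving: λ (I_D1 V_DS2 − I_D2 V_DS1) = I_D2 − I_D1, so λ = (3.48 − 2.57) / (2.57 × 8.33 − 3.48 × 2.45) = 0.91 / 12.9 = 0.0706 V⁻¹.

λ = 0.0706 V⁻¹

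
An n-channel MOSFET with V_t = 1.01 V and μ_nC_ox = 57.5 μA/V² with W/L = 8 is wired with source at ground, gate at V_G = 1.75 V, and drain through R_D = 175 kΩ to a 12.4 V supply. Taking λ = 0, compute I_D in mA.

I_D = 0.0695 mA

V_GS = V_G = 1.75 V, so V_ov = 1.75 − 1.01 = 0.74 V.
k_n = μ_nC_ox · (W/L) = 0.46 mA/V².
Assume saturation: I_D = ½ k_n V_ov² = 0.5 × 0.46 × 0.74² = 0.126 mA, giving V_DS = V_DD − I_D R_D = 12.4 − 0.126 × 175 = -9.64 V.
But -9.64 V < V_ov = 0.74 V, so the device is actually in triode.
In triode I_D = k_n[V_ov V_DS − ½ V_DS²] and I_D = (V_DD − V_DS)/R_D. Equating: 40.2 V_DS² − 60.57 V_DS + 12.4 = 0, giving V_DS = 0.244 V (the root below V_ov).
I_D = (12.4 − 0.244) / 175 = 0.0695 mA.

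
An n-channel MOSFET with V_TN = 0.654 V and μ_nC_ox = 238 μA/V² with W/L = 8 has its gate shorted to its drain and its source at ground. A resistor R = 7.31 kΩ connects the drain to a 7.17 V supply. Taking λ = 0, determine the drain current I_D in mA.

I_D = 0.768 mA

With gate tied to drain, V_GS = V_DS ≥ V_GS − V_TN, so the device is in saturation.
k_n = μ_nC_ox · (W/L) = 1.904 mA/V².
KCL at the drain: ½ k_n (V_GS − V_TN)² = (V_DD − V_GS)/R.
Let x = V_GS − 0.654. Then 6.96 x² + x − 6.516 = 0, giving x = 0.898 V (positive root), so V_GS = 1.55 V.
I_D = (V_DD − V_GS)/R = (7.17 − 1.55) / 7.31 = 0.768 mA.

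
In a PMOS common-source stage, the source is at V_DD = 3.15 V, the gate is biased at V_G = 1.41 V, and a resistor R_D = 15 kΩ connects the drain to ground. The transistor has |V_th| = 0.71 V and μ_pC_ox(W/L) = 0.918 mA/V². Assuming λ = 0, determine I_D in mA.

I_D = 0.195 mA

V_SG = V_DD − V_G = 3.15 − 1.41 = 1.74 V, so V_ov = 1.74 − 0.71 = 1.03 V.
Assume saturation: I_D = ½ k_p V_ov² = 0.5 × 0.918 × 1.03² = 0.487 mA, giving V_SD = V_DD − I_D R_D = 3.15 − 0.487 × 15 = -4.15 V.
But -4.15 V < V_ov = 1.03 V, so the device is actually in triode.
In triode I_D = k_p[V_ov V_SD − ½ V_SD²] and I_D = (V_DD − V_SD)/R_D. Equating: 6.89 V_SD² − 15.18 V_SD + 3.15 = 0, giving V_SD = 0.232 V (the root below V_ov).
I_D = (3.15 − 0.232) / 15 = 0.195 mA.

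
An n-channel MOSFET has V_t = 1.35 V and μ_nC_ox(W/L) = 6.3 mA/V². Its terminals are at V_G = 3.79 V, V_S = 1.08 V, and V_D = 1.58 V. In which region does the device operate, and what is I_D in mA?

Triode; I_D = 3.50 mA

V_GS = V_G − V_S = 3.79 − 1.08 = 2.71 V; V_DS = V_D − V_S = 1.58 − 1.08 = 0.5 V.
V_ov = V_GS − V_t = 2.71 − 1.35 = 1.36 V.
Since V_DS = 0.5 V < V_ov = 1.36 V, the device is in the triode region.
I_D = k_n [V_ov · V_DS − ½ V_DS²] = 6.3 × [1.36 × 0.5 − 0.5 × 0.5²] = 3.5 mA.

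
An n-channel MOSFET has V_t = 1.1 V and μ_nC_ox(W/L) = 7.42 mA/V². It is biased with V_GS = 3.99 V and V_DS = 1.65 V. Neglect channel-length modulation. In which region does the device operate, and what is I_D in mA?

V_ov = V_GS − V_t = 3.99 − 1.1 = 2.89 V.
Since V_DS = 1.65 V < V_ov = 2.89 V, the device is in the triode region.
I_D = k_n [V_ov · V_DS − ½ V_DS²] = 7.42 × [2.89 × 1.65 − 0.5 × 1.65²] = 25.3 mA.

Triode; I_D = 25.3 mA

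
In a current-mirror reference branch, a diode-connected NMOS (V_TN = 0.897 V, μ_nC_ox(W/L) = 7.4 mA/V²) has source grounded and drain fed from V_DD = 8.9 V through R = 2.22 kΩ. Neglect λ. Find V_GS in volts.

V_GS = 1.83 V

With gate tied to drain, V_GS = V_DS ≥ V_GS − V_TN, so the device is in saturation.
KCL at the drain: ½ k_n (V_GS − V_TN)² = (V_DD − V_GS)/R.
Let x = V_GS − 0.897. Then 8.21 x² + x − 8.003 = 0, giving x = 0.928 V (positive root), so V_GS = 1.83 V.
I_D = (V_DD − V_GS)/R = (8.9 − 1.83) / 2.22 = 3.19 mA.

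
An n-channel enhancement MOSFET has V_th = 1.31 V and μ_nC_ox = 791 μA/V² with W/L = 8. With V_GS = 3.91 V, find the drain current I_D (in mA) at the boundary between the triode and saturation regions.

At the boundary V_DS = V_ov = V_GS − V_th = 3.91 − 1.31 = 2.6 V.
k_n = μ_nC_ox · (W/L) = 6.328 mA/V².
I_D = ½ k_n V_ov² = 0.5 × 6.328 × 2.6² = 21.4 mA.

I_D = 21.4 mA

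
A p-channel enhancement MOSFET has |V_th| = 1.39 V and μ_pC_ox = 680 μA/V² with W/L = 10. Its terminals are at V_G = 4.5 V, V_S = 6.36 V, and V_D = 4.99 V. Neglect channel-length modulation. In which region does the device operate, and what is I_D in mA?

Saturation; I_D = 0.751 mA

V_SG = V_S − V_G = 6.36 − 4.5 = 1.86 V; V_SD = V_S − V_D = 6.36 − 4.99 = 1.37 V.
k_p = μ_pC_ox · (W/L) = 6.8 mA/V².
V_ov = V_SG − |V_th| = 1.86 − 1.39 = 0.47 V.
Since V_SD = 1.37 V ≥ V_ov = 0.47 V, the device is in saturation.
I_D = ½ k_p V_ov² = 0.5 × 6.8 × 0.47² = 0.751 mA.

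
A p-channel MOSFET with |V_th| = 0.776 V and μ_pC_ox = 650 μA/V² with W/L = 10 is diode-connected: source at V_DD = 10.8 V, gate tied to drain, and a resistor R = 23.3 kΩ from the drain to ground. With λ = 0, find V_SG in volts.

V_SG = 1.13 V

With gate tied to drain, V_SG = V_SD ≥ V_SG − |V_th|, so the device is in saturation.
k_p = μ_pC_ox · (W/L) = 6.5 mA/V².
KCL at the drain: ½ k_p (V_SG − |V_th|)² = (V_DD − V_SG)/R.
Let x = V_SG − 0.776. Then 75.7 x² + x − 10.02 = 0, giving x = 0.357 V (positive root), so V_SG = 1.13 V.
I_D = (V_DD − V_SG)/R = (10.8 − 1.13) / 23.3 = 0.415 mA.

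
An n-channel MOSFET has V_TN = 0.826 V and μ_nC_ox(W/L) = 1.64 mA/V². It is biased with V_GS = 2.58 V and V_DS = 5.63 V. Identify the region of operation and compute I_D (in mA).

V_ov = V_GS − V_TN = 2.58 − 0.826 = 1.75 V.
Since V_DS = 5.63 V ≥ V_ov = 1.75 V, the device is in saturation.
I_D = ½ k_n V_ov² = 0.5 × 1.64 × 1.75² = 2.52 mA.

Saturation; I_D = 2.52 mA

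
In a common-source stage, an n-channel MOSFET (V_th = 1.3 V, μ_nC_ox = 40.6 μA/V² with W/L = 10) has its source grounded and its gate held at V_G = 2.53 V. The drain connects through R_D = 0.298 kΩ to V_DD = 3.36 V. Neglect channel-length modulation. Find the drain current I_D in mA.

V_GS = V_G = 2.53 V, so V_ov = 2.53 − 1.3 = 1.23 V.
k_n = μ_nC_ox · (W/L) = 0.406 mA/V².
Assume saturation: I_D = ½ k_n V_ov² = 0.5 × 0.406 × 1.23² = 0.307 mA, giving V_DS = V_DD − I_D R_D = 3.36 − 0.307 × 0.298 = 3.27 V.
V_DS = 3.27 V ≥ V_ov = 1.23 V, confirming saturation.

I_D = 0.307 mA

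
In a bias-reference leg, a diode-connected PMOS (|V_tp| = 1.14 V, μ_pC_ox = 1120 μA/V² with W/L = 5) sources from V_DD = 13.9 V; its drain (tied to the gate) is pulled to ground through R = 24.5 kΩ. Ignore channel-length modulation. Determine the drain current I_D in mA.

With gate tied to drain, V_SG = V_SD ≥ V_SG − |V_tp|, so the device is in saturation.
k_p = μ_pC_ox · (W/L) = 5.6 mA/V².
KCL at the drain: ½ k_p (V_SG − |V_tp|)² = (V_DD − V_SG)/R.
Let x = V_SG − 1.14. Then 68.6 x² + x − 12.76 = 0, giving x = 0.424 V (positive root), so V_SG = 1.56 V.
I_D = (V_DD − V_SG)/R = (13.9 − 1.56) / 24.5 = 0.504 mA.

I_D = 0.504 mA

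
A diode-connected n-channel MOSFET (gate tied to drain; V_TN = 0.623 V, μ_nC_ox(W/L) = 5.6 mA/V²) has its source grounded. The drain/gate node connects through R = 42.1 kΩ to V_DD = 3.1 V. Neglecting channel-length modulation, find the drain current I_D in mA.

With gate tied to drain, V_GS = V_DS ≥ V_GS − V_TN, so the device is in saturation.
KCL at the drain: ½ k_n (V_GS − V_TN)² = (V_DD − V_GS)/R.
Let x = V_GS − 0.623. Then 118 x² + x − 2.477 = 0, giving x = 0.141 V (positive root), so V_GS = 0.764 V.
I_D = (V_DD − V_GS)/R = (3.1 − 0.764) / 42.1 = 0.0555 mA.

I_D = 0.0555 mA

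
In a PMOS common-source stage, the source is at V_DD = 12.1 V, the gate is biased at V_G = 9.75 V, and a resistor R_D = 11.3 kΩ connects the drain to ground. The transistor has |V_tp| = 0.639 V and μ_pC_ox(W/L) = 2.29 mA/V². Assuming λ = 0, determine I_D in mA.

I_D = 1.04 mA

V_SG = V_DD − V_G = 12.1 − 9.75 = 2.35 V, so V_ov = 2.35 − 0.639 = 1.71 V.
Assume saturation: I_D = ½ k_p V_ov² = 0.5 × 2.29 × 1.71² = 3.35 mA, giving V_SD = V_DD − I_D R_D = 12.1 − 3.35 × 11.3 = -25.8 V.
But -25.8 V < V_ov = 1.71 V, so the device is actually in triode.
In triode I_D = k_p[V_ov V_SD − ½ V_SD²] and I_D = (V_DD − V_SD)/R_D. Equating: 12.9 V_SD² − 45.28 V_SD + 12.1 = 0, giving V_SD = 0.292 V (the root below V_ov).
I_D = (12.1 − 0.292) / 11.3 = 1.04 mA.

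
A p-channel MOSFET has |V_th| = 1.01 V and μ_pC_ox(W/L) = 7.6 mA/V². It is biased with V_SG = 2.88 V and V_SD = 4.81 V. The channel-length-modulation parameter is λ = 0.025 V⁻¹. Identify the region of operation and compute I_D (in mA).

V_ov = V_SG − |V_th| = 2.88 − 1.01 = 1.87 V.
Since V_SD = 4.81 V ≥ V_ov = 1.87 V, the device is in saturation.
I_D = ½ k_p V_ov² (1 + λ V_SD) = 0.5 × 7.6 × 1.87² × (1 + 0.025 × 4.81) = 14.9 mA.

Saturation; I_D = 14.9 mA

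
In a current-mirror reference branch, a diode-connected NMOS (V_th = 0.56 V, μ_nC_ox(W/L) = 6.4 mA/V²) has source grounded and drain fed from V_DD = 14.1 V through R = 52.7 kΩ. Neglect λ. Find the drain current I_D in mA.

I_D = 0.252 mA

With gate tied to drain, V_GS = V_DS ≥ V_GS − V_th, so the device is in saturation.
KCL at the drain: ½ k_n (V_GS − V_th)² = (V_DD − V_GS)/R.
Let x = V_GS − 0.56. Then 169 x² + x − 13.54 = 0, giving x = 0.28 V (positive root), so V_GS = 0.84 V.
I_D = (V_DD − V_GS)/R = (14.1 − 0.84) / 52.7 = 0.252 mA.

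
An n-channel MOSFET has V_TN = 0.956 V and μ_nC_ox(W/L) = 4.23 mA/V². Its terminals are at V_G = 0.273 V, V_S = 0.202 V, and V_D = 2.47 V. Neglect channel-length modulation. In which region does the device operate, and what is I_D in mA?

V_GS = V_G − V_S = 0.273 − 0.202 = 0.071 V; V_DS = V_D − V_S = 2.47 − 0.202 = 2.27 V.
V_GS = 0.071 V < V_TN = 0.956 V, so the transistor is in cutoff.

Cutoff; I_D = 0 mA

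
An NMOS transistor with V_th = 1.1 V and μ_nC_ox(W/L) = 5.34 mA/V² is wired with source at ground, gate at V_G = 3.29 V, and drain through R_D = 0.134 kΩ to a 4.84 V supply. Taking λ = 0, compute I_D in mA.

I_D = 12.8 mA

V_GS = V_G = 3.29 V, so V_ov = 3.29 − 1.1 = 2.19 V.
Assume saturation: I_D = ½ k_n V_ov² = 0.5 × 5.34 × 2.19² = 12.8 mA, giving V_DS = V_DD − I_D R_D = 4.84 − 12.8 × 0.134 = 3.12 V.
V_DS = 3.12 V ≥ V_ov = 2.19 V, confirming saturation.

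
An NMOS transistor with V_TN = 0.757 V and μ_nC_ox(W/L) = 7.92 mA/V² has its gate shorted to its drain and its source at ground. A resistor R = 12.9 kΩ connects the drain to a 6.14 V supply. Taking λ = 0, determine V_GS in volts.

V_GS = 1.07 V

With gate tied to drain, V_GS = V_DS ≥ V_GS − V_TN, so the device is in saturation.
KCL at the drain: ½ k_n (V_GS − V_TN)² = (V_DD − V_GS)/R.
Let x = V_GS − 0.757. Then 51.1 x² + x − 5.383 = 0, giving x = 0.315 V (positive root), so V_GS = 1.07 V.
I_D = (V_DD − V_GS)/R = (6.14 − 1.07) / 12.9 = 0.393 mA.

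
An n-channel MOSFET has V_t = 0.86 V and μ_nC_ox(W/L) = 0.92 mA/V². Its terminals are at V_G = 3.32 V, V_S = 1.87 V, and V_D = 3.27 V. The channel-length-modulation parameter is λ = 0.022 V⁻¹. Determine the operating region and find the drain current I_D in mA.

V_GS = V_G − V_S = 3.32 − 1.87 = 1.45 V; V_DS = V_D − V_S = 3.27 − 1.87 = 1.4 V.
V_ov = V_GS − V_t = 1.45 − 0.86 = 0.59 V.
Since V_DS = 1.4 V ≥ V_ov = 0.59 V, the device is in saturation.
I_D = ½ k_n V_ov² (1 + λ V_DS) = 0.5 × 0.92 × 0.59² × (1 + 0.022 × 1.4) = 0.165 mA.

Saturation; I_D = 0.165 mA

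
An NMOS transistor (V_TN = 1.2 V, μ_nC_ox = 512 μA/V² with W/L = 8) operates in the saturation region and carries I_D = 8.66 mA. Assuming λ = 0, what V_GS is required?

k_n = μ_nC_ox · (W/L) = 4.096 mA/V².
In saturation I_D = ½ k_n (V_GS − V_TN)², so V_GS − V_TN = √(2 I_D / k_n) = √(2 × 8.66 / 4.096) = 2.06 V.
V_GS = 1.2 + 2.06 = 3.26 V.

V_GS = 3.26 V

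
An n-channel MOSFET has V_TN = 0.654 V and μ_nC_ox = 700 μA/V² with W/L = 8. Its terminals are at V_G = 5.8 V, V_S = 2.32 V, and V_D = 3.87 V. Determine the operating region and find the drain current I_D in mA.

V_GS = V_G − V_S = 5.8 − 2.32 = 3.48 V; V_DS = V_D − V_S = 3.87 − 2.32 = 1.55 V.
k_n = μ_nC_ox · (W/L) = 5.6 mA/V².
V_ov = V_GS − V_TN = 3.48 − 0.654 = 2.83 V.
Since V_DS = 1.55 V < V_ov = 2.83 V, the device is in the triode region.
I_D = k_n [V_ov · V_DS − ½ V_DS²] = 5.6 × [2.83 × 1.55 − 0.5 × 1.55²] = 17.8 mA.

Triode; I_D = 17.8 mA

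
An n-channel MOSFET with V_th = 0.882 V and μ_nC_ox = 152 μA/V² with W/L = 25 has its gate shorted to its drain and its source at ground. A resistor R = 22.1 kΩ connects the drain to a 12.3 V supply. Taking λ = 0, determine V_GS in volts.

With gate tied to drain, V_GS = V_DS ≥ V_GS − V_th, so the device is in saturation.
k_n = μ_nC_ox · (W/L) = 3.8 mA/V².
KCL at the drain: ½ k_n (V_GS − V_th)² = (V_DD − V_GS)/R.
Let x = V_GS − 0.882. Then 42 x² + x − 11.42 = 0, giving x = 0.51 V (positive root), so V_GS = 1.39 V.
I_D = (V_DD − V_GS)/R = (12.3 − 1.39) / 22.1 = 0.494 mA.

V_GS = 1.39 V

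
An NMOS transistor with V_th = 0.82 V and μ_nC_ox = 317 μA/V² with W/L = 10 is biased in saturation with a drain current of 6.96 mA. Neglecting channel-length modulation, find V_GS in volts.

V_GS = 2.92 V

k_n = μ_nC_ox · (W/L) = 3.17 mA/V².
In saturation I_D = ½ k_n (V_GS − V_th)², so V_GS − V_th = √(2 I_D / k_n) = √(2 × 6.96 / 3.17) = 2.1 V.
V_GS = 0.82 + 2.1 = 2.92 V.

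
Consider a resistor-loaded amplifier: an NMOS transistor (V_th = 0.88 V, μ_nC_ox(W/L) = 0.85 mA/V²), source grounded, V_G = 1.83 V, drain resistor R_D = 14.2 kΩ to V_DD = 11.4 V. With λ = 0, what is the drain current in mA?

I_D = 0.384 mA

V_GS = V_G = 1.83 V, so V_ov = 1.83 − 0.88 = 0.95 V.
Assume saturation: I_D = ½ k_n V_ov² = 0.5 × 0.85 × 0.95² = 0.384 mA, giving V_DS = V_DD − I_D R_D = 11.4 − 0.384 × 14.2 = 5.95 V.
V_DS = 5.95 V ≥ V_ov = 0.95 V, confirming saturation.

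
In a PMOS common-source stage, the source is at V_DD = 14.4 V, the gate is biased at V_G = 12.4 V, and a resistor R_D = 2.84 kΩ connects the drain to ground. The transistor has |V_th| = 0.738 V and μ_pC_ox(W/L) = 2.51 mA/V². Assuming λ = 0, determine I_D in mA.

I_D = 2.00 mA

V_SG = V_DD − V_G = 14.4 − 12.4 = 2 V, so V_ov = 2 − 0.738 = 1.26 V.
Assume saturation: I_D = ½ k_p V_ov² = 0.5 × 2.51 × 1.26² = 2 mA, giving V_SD = V_DD − I_D R_D = 14.4 − 2 × 2.84 = 8.72 V.
V_SD = 8.72 V ≥ V_ov = 1.26 V, confirming saturation.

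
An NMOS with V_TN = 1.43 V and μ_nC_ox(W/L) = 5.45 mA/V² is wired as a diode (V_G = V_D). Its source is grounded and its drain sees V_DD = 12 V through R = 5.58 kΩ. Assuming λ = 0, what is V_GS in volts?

V_GS = 2.23 V

With gate tied to drain, V_GS = V_DS ≥ V_GS − V_TN, so the device is in saturation.
KCL at the drain: ½ k_n (V_GS − V_TN)² = (V_DD − V_GS)/R.
Let x = V_GS − 1.43. Then 15.2 x² + x − 10.57 = 0, giving x = 0.802 V (positive root), so V_GS = 2.23 V.
I_D = (V_DD − V_GS)/R = (12 − 2.23) / 5.58 = 1.75 mA.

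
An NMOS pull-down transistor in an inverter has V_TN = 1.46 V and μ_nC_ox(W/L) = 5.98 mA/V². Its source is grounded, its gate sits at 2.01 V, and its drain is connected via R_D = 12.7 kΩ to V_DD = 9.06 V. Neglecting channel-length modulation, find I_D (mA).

I_D = 0.691 mA

V_GS = V_G = 2.01 V, so V_ov = 2.01 − 1.46 = 0.55 V.
Assume saturation: I_D = ½ k_n V_ov² = 0.5 × 5.98 × 0.55² = 0.904 mA, giving V_DS = V_DD − I_D R_D = 9.06 − 0.904 × 12.7 = -2.43 V.
But -2.43 V < V_ov = 0.55 V, so the device is actually in triode.
In triode I_D = k_n[V_ov V_DS − ½ V_DS²] and I_D = (V_DD − V_DS)/R_D. Equating: 38 V_DS² − 42.77 V_DS + 9.06 = 0, giving V_DS = 0.283 V (the root below V_ov).
I_D = (9.06 − 0.283) / 12.7 = 0.691 mA.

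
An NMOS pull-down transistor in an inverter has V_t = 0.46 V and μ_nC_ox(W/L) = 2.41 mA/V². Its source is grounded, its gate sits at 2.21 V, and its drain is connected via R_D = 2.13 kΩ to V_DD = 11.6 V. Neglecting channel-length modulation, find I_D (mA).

V_GS = V_G = 2.21 V, so V_ov = 2.21 − 0.46 = 1.75 V.
Assume saturation: I_D = ½ k_n V_ov² = 0.5 × 2.41 × 1.75² = 3.69 mA, giving V_DS = V_DD − I_D R_D = 11.6 − 3.69 × 2.13 = 3.74 V.
V_DS = 3.74 V ≥ V_ov = 1.75 V, confirming saturation.

I_D = 3.69 mA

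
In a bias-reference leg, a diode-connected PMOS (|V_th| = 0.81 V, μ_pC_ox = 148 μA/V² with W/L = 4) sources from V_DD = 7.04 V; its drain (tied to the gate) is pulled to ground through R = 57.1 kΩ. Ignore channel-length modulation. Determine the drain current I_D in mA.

With gate tied to drain, V_SG = V_SD ≥ V_SG − |V_th|, so the device is in saturation.
k_p = μ_pC_ox · (W/L) = 0.592 mA/V².
KCL at the drain: ½ k_p (V_SG − |V_th|)² = (V_DD − V_SG)/R.
Let x = V_SG − 0.81. Then 16.9 x² + x − 6.23 = 0, giving x = 0.578 V (positive root), so V_SG = 1.39 V.
I_D = (V_DD − V_SG)/R = (7.04 − 1.39) / 57.1 = 0.099 mA.

I_D = 0.0990 mA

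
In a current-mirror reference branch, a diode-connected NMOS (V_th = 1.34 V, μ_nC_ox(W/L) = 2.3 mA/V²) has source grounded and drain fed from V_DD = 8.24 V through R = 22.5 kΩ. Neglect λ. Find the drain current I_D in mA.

I_D = 0.285 mA

With gate tied to drain, V_GS = V_DS ≥ V_GS − V_th, so the device is in saturation.
KCL at the drain: ½ k_n (V_GS − V_th)² = (V_DD − V_GS)/R.
Let x = V_GS − 1.34. Then 25.9 x² + x − 6.9 = 0, giving x = 0.497 V (positive root), so V_GS = 1.84 V.
I_D = (V_DD − V_GS)/R = (8.24 − 1.84) / 22.5 = 0.285 mA.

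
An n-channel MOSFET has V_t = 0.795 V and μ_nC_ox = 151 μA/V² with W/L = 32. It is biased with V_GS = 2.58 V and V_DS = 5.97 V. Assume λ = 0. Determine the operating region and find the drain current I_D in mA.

k_n = μ_nC_ox · (W/L) = 4.832 mA/V².
V_ov = V_GS − V_t = 2.58 − 0.795 = 1.79 V.
Since V_DS = 5.97 V ≥ V_ov = 1.79 V, the device is in saturation.
I_D = ½ k_n V_ov² = 0.5 × 4.832 × 1.79² = 7.7 mA.

Saturation; I_D = 7.70 mA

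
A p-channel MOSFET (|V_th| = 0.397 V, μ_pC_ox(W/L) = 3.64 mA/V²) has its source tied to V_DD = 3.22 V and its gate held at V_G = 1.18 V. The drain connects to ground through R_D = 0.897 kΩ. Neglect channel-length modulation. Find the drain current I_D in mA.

V_SG = V_DD − V_G = 3.22 − 1.18 = 2.04 V, so V_ov = 2.04 − 0.397 = 1.64 V.
Assume saturation: I_D = ½ k_p V_ov² = 0.5 × 3.64 × 1.64² = 4.91 mA, giving V_SD = V_DD − I_D R_D = 3.22 − 4.91 × 0.897 = -1.19 V.
But -1.19 V < V_ov = 1.64 V, so the device is actually in triode.
In triode I_D = k_p[V_ov V_SD − ½ V_SD²] and I_D = (V_DD − V_SD)/R_D. Equating: 1.63 V_SD² − 6.365 V_SD + 3.22 = 0, giving V_SD = 0.598 V (the root below V_ov).
I_D = (3.22 − 0.598) / 0.897 = 2.92 mA.

I_D = 2.92 mA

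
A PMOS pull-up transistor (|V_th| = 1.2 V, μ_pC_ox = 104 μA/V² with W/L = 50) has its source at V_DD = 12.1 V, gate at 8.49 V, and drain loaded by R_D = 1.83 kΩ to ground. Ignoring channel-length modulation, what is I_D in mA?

I_D = 6.30 mA

V_SG = V_DD − V_G = 12.1 − 8.49 = 3.61 V, so V_ov = 3.61 − 1.2 = 2.41 V.
k_p = μ_pC_ox · (W/L) = 5.2 mA/V².
Assume saturation: I_D = ½ k_p V_ov² = 0.5 × 5.2 × 2.41² = 15.1 mA, giving V_SD = V_DD − I_D R_D = 12.1 − 15.1 × 1.83 = -15.5 V.
But -15.5 V < V_ov = 2.41 V, so the device is actually in triode.
In triode I_D = k_p[V_ov V_SD − ½ V_SD²] and I_D = (V_DD − V_SD)/R_D. Equating: 4.76 V_SD² − 23.93 V_SD + 12.1 = 0, giving V_SD = 0.57 V (the root below V_ov).
I_D = (12.1 − 0.57) / 1.83 = 6.3 mA.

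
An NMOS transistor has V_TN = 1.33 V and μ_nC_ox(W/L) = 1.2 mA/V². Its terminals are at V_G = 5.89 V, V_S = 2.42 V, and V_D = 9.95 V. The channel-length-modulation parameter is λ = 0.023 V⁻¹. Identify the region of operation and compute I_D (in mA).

V_GS = V_G − V_S = 5.89 − 2.42 = 3.47 V; V_DS = V_D − V_S = 9.95 − 2.42 = 7.53 V.
V_ov = V_GS − V_TN = 3.47 − 1.33 = 2.14 V.
Since V_DS = 7.53 V ≥ V_ov = 2.14 V, the device is in saturation.
I_D = ½ k_n V_ov² (1 + λ V_DS) = 0.5 × 1.2 × 2.14² × (1 + 0.023 × 7.53) = 3.22 mA.

Saturation; I_D = 3.22 mA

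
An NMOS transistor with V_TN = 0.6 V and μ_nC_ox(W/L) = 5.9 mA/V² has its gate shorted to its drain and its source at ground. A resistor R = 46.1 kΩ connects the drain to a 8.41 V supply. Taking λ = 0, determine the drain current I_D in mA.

With gate tied to drain, V_GS = V_DS ≥ V_GS − V_TN, so the device is in saturation.
KCL at the drain: ½ k_n (V_GS − V_TN)² = (V_DD − V_GS)/R.
Let x = V_GS − 0.6. Then 136 x² + x − 7.81 = 0, giving x = 0.236 V (positive root), so V_GS = 0.836 V.
I_D = (V_DD − V_GS)/R = (8.41 − 0.836) / 46.1 = 0.164 mA.

I_D = 0.164 mA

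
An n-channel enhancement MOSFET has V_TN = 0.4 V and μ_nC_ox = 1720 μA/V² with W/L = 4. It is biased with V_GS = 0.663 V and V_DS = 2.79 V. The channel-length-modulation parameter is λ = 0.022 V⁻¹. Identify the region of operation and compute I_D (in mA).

Saturation; I_D = 0.253 mA

k_n = μ_nC_ox · (W/L) = 6.88 mA/V².
V_ov = V_GS − V_TN = 0.663 − 0.4 = 0.263 V.
Since V_DS = 2.79 V ≥ V_ov = 0.263 V, the device is in saturation.
I_D = ½ k_n V_ov² (1 + λ V_DS) = 0.5 × 6.88 × 0.263² × (1 + 0.022 × 2.79) = 0.253 mA.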